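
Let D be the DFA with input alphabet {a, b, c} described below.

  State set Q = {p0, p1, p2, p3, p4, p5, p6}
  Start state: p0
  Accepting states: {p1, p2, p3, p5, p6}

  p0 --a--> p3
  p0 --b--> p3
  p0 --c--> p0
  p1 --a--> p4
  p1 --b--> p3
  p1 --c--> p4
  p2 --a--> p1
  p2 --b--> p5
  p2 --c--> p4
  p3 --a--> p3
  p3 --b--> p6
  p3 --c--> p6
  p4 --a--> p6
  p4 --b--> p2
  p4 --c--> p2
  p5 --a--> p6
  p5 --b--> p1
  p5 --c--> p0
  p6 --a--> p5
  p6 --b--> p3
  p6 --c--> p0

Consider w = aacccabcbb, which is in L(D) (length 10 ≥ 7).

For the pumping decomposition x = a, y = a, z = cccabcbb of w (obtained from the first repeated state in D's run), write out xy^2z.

xy^2z = a·a·a·cccabcbb = aaacccabcbb.
Reading y = a takes D from p3 back to p3, so after x·y·y the machine is still in p3, and z then leads to the accepting state p6. Hence aaacccabcbb ∈ L(D).

aaacccabcbb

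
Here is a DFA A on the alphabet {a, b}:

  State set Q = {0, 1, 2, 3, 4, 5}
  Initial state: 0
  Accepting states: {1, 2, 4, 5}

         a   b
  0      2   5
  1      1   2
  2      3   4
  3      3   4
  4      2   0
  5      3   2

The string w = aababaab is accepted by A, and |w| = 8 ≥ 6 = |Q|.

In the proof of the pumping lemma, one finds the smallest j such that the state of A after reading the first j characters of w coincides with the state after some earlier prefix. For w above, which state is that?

2

Run of A on w = a a b a b a a b:
  step 0: 0  (start)
  step 1: 2  (read a: 0→2)
  step 2: 3  (read a: 2→3)
  step 3: 4  (read b: 3→4)
  step 4: 2  (read a: 4→2)   ← first repeat (2 seen earlier)
  step 5: 4  (read b: 2→4)
  step 6: 2  (read a: 4→2)
  step 7: 3  (read a: 2→3)
  step 8: 4  (read b: 3→4)

The earliest repeat is at step j = 4: A is in 2, which it already visited at step i = 1.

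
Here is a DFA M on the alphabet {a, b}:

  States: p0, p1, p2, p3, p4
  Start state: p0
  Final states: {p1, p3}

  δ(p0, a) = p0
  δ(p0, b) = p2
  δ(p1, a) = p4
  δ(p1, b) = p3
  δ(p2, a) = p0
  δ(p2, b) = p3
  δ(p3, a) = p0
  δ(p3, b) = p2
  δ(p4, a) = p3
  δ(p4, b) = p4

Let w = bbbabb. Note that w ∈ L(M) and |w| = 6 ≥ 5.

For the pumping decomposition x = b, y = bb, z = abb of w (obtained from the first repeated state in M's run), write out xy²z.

xy^2z = b·bb·bb·abb = bbbbbabb.
Reading y = bb takes M from p2 back to p2, so after x·y·y the machine is still in p2, and z then leads to the accepting state p3. Hence bbbbbabb ∈ L(M).

bbbbbabb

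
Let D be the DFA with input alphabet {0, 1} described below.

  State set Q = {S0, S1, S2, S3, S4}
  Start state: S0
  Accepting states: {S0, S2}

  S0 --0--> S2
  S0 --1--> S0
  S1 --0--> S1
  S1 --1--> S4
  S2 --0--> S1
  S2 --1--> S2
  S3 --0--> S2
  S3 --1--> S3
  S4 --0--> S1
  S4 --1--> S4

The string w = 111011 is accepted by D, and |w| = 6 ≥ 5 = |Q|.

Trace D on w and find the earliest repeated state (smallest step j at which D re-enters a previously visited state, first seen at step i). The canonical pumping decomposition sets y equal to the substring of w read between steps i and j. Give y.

Run of D on w = 1 1 1 0 1 1:
  step 0: S0  (start)
  step 1: S0  (read 1: S0→S0)   ← first repeat (S0 seen earlier)
  step 2: S0  (read 1: S0→S0)
  step 3: S0  (read 1: S0→S0)
  step 4: S2  (read 0: S0→S2)
  step 5: S2  (read 1: S2→S2)
  step 6: S2  (read 1: S2→S2)

So i = 0, j = 1, giving x = w[0:0] = ε, y = w[0:1] = 1, z = w[1:6] = 11011.
Check: |xy| = 1 ≤ 5 and |y| = 1 ≥ 1. Reading y takes D from S0 back to S0, so every xyⁱz is accepted.
Pumping length from the standard proof: p = 5 (the number of states). The repeated state found above gives |xy| = j ≤ 5 and |y| = j − i ≥ 1.

1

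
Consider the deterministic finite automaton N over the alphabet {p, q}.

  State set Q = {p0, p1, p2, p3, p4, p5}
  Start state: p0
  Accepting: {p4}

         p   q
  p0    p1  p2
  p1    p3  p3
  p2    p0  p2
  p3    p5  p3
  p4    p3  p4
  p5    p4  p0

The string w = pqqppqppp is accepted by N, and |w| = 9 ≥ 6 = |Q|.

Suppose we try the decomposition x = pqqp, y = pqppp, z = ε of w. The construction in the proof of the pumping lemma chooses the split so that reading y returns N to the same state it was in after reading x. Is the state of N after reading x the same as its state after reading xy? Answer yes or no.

no

Run of N on the first 9 characters of w = p q q p p q p p p:
  step 0: p0  (start)
  step 1: p1  (read p: p0→p1)
  step 2: p3  (read q: p1→p3)
  step 3: p3  (read q: p3→p3)
  step 4: p5  (read p: p3→p5)
  step 5: p4  (read p: p5→p4)
  step 6: p4  (read q: p4→p4)
  step 7: p3  (read p: p4→p3)
  step 8: p5  (read p: p3→p5)
  step 9: p4  (read p: p5→p4)

After x (step 4): p5. After xy (step 9): p4.
They differ (p5 ≠ p4), so y is not a cycle from the state after x; this split is not the one the pumping-lemma construction produces, and pumping y need not keep the string in L(N).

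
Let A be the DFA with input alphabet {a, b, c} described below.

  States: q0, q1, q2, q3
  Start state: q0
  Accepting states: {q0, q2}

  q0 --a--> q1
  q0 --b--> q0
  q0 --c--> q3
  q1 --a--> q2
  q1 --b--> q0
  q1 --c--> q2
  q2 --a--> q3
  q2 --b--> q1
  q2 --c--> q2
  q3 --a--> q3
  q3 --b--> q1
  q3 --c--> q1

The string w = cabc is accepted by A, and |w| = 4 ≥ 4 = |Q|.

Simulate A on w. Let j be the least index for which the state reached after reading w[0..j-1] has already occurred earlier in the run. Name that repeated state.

q3

Run of A on w = c a b c:
  step 0: q0  (start)
  step 1: q3  (read c: q0→q3)
  step 2: q3  (read a: q3→q3)   ← first repeat (q3 seen earlier)
  step 3: q1  (read b: q3→q1)
  step 4: q2  (read c: q1→q2)

The earliest repeat is at step j = 2: A is in q3, which it already visited at step i = 1.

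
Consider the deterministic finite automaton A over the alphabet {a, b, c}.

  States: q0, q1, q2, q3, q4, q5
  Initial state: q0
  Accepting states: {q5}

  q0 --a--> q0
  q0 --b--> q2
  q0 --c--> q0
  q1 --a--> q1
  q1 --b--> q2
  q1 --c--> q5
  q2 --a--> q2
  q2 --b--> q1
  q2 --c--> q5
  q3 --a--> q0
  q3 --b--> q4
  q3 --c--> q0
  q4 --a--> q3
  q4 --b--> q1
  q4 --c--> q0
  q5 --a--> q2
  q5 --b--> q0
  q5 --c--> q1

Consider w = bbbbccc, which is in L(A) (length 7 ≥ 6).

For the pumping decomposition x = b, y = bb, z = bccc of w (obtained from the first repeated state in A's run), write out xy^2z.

bbbbbbccc

xy^2z = b·bb·bb·bccc = bbbbbbccc.
Reading y = bb takes A from q2 back to q2, so after x·y·y the machine is still in q2, and z then leads to the accepting state q5. Hence bbbbbbccc ∈ L(A).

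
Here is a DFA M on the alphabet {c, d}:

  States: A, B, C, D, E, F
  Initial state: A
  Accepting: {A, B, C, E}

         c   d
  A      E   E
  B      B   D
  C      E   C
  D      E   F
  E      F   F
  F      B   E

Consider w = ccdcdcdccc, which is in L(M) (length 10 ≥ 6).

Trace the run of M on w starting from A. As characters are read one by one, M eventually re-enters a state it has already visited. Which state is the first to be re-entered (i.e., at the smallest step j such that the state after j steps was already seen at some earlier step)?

E

Run of M on w = c c d c d c d c c c:
  step 0: A  (start)
  step 1: E  (read c: A→E)
  step 2: F  (read c: E→F)
  step 3: E  (read d: F→E)   ← first repeat (E seen earlier)
  step 4: F  (read c: E→F)
  step 5: E  (read d: F→E)
  step 6: F  (read c: E→F)
  step 7: E  (read d: F→E)
  step 8: F  (read c: E→F)
  step 9: B  (read c: F→B)
  step 10: B  (read c: B→B)

The earliest repeat is at step j = 3: M is in E, which it already visited at step i = 1.
Since M has 6 states, any run of length ≥ 6 visits 6+1 states, so by pigeonhole some state repeats within the first 6 steps — that repeat gives the pumpable loop.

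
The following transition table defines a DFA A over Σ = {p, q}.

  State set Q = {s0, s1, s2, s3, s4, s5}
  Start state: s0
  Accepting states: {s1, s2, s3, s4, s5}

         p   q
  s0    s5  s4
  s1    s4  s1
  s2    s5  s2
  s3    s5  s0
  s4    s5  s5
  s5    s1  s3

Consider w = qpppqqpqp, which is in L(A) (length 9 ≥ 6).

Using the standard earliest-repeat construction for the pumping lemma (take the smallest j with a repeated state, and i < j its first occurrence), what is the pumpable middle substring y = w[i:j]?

ppp

State sequence: s0 -q-> s4 -p-> s5 -p-> s1 -p-> s4 -q-> s5 -q-> s3 -p-> s5 -q-> s3 -p-> s5
First repeat at step 4: s4 was already visited.

So i = 1, j = 4, giving x = w[0:1] = q, y = w[1:4] = ppp, z = w[4:9] = qqpqp.
Check: |xy| = 4 ≤ 6 and |y| = 3 ≥ 1. Reading y takes A from s4 back to s4, so every xyⁱz is accepted.
With |Q| = 6, pigeonhole forces a state repeat no later than step 6; the substring read between the first and second visits to that state can be pumped.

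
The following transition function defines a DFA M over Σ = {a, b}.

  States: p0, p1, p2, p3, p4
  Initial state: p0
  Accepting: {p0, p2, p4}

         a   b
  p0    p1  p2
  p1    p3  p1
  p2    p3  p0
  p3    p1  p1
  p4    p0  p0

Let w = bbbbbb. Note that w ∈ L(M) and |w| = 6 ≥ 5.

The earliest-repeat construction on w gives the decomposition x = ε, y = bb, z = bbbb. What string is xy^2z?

xy^2z = ε·bb·bb·bbbb = bbbbbbbb.
Reading y = bb takes M from p0 back to p0, so after x·y·y the machine is still in p0, and z then leads to the accepting state p0. Hence bbbbbbbb ∈ L(M).

bbbbbbbb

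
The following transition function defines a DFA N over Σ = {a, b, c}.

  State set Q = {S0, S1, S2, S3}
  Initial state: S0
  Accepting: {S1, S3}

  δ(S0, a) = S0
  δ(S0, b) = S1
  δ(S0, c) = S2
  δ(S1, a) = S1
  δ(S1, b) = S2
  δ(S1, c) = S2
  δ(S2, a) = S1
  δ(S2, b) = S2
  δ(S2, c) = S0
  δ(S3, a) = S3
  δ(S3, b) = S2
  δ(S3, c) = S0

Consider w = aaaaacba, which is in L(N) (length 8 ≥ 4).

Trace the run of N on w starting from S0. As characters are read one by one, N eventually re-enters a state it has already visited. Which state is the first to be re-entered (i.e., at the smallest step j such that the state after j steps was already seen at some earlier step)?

Run of N on w = a a a a a c b a:
  step 0: S0  (start)
  step 1: S0  (read a: S0→S0)   ← first repeat (S0 seen earlier)
  step 2: S0  (read a: S0→S0)
  step 3: S0  (read a: S0→S0)
  step 4: S0  (read a: S0→S0)
  step 5: S0  (read a: S0→S0)
  step 6: S2  (read c: S0→S2)
  step 7: S2  (read b: S2→S2)
  step 8: S1  (read a: S2→S1)

The earliest repeat is at step j = 1: N is in S0, which it already visited at step i = 0.
With |Q| = 4, pigeonhole forces a state repeat no later than step 4; the substring read between the first and second visits to that state can be pumped.

S0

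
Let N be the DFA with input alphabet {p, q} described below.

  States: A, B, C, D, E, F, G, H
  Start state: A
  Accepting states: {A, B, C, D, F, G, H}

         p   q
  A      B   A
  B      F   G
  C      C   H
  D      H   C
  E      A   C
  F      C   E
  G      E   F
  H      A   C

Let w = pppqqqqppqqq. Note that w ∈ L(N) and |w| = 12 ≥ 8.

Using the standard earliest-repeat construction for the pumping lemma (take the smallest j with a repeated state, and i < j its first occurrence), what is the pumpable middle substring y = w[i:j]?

Run of N on w = p p p q q q q p p q q q:
  step 0: A  (start)
  step 1: B  (read p: A→B)
  step 2: F  (read p: B→F)
  step 3: C  (read p: F→C)
  step 4: H  (read q: C→H)
  step 5: C  (read q: H→C)   ← first repeat (C seen earlier)
  step 6: H  (read q: C→H)
  step 7: C  (read q: H→C)
  step 8: C  (read p: C→C)
  step 9: C  (read p: C→C)
  step 10: H  (read q: C→H)
  step 11: C  (read q: H→C)
  step 12: H  (read q: C→H)

So i = 3, j = 5, giving x = w[0:3] = ppp, y = w[3:5] = qq, z = w[5:12] = qqppqqq.
Check: |xy| = 5 ≤ 8 and |y| = 2 ≥ 1. Reading y takes N from C back to C, so every xyⁱz is accepted.

qq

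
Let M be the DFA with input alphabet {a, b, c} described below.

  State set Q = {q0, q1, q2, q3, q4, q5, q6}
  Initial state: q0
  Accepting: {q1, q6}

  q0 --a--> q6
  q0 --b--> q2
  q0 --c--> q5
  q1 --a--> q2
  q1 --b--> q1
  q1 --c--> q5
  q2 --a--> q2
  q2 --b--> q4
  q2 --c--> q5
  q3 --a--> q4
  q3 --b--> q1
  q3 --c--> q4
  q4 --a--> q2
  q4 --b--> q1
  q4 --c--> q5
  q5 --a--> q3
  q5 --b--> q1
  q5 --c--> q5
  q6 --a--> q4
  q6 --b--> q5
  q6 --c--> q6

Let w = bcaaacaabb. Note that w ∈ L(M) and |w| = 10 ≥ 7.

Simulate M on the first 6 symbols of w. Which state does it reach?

q5

Run of M on the first 6 characters of w = b c a a a c:
  step 0: q0  (start)
  step 1: q2  (read b: q0→q2)
  step 2: q5  (read c: q2→q5)
  step 3: q3  (read a: q5→q3)
  step 4: q4  (read a: q3→q4)
  step 5: q2  (read a: q4→q2)
  step 6: q5  (read c: q2→q5)

After reading 6 characters, M is in state q5.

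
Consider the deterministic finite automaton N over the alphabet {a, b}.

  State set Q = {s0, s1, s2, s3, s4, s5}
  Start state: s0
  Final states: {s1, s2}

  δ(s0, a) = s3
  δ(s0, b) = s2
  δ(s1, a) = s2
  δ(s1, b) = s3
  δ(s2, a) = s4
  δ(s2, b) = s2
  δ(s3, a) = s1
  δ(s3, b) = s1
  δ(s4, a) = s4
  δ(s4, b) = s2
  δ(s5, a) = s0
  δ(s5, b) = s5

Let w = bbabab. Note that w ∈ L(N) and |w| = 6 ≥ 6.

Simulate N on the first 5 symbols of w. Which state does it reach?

State sequence: s0 -b-> s2 -b-> s2 -a-> s4 -b-> s2 -a-> s4

After reading 5 characters, N is in state s4.

s4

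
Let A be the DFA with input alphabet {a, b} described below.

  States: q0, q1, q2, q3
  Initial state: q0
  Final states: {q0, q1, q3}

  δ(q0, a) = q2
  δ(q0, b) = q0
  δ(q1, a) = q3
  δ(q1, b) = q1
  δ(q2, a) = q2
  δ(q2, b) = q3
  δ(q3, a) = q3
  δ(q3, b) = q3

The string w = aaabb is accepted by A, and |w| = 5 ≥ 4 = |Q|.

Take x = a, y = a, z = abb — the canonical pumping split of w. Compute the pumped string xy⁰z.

xy⁰z = xz = a·abb = aabb.
Reading y = a takes A from q2 back to q2, so after x the machine is still in q2, and z then leads to the accepting state q3. Hence aabb ∈ L(A).

aabb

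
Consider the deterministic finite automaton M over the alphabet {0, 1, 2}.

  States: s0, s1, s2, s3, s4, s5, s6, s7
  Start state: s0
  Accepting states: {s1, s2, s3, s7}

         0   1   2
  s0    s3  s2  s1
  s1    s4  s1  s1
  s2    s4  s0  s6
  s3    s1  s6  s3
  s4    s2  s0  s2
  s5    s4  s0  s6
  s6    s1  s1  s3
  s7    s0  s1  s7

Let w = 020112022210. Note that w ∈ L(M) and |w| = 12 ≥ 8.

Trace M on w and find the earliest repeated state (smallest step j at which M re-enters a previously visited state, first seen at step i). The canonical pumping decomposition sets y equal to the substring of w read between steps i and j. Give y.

Run of M on w = 0 2 0 1 1 2 0 2 2 2 1 0:
  step 0: s0  (start)
  step 1: s3  (read 0: s0→s3)
  step 2: s3  (read 2: s3→s3)   ← first repeat (s3 seen earlier)
  step 3: s1  (read 0: s3→s1)
  step 4: s1  (read 1: s1→s1)
  step 5: s1  (read 1: s1→s1)
  step 6: s1  (read 2: s1→s1)
  step 7: s4  (read 0: s1→s4)
  step 8: s2  (read 2: s4→s2)
  step 9: s6  (read 2: s2→s6)
  step 10: s3  (read 2: s6→s3)
  step 11: s6  (read 1: s3→s6)
  step 12: s1  (read 0: s6→s1)

So i = 1, j = 2, giving x = w[0:1] = 0, y = w[1:2] = 2, z = w[2:12] = 0112022210.
Check: |xy| = 2 ≤ 8 and |y| = 1 ≥ 1. Reading y takes M from s3 back to s3, so every xyⁱz is accepted.

2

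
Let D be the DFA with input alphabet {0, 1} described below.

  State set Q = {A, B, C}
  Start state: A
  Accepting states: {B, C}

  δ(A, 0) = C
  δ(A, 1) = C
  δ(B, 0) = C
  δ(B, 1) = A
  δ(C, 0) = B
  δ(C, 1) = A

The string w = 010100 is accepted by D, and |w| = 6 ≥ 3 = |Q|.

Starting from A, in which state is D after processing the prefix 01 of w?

A

Run of D on the first 2 characters of w = 0 1:
  step 0: A  (start)
  step 1: C  (read 0: A→C)
  step 2: A  (read 1: C→A)

After reading 2 characters, D is in state A.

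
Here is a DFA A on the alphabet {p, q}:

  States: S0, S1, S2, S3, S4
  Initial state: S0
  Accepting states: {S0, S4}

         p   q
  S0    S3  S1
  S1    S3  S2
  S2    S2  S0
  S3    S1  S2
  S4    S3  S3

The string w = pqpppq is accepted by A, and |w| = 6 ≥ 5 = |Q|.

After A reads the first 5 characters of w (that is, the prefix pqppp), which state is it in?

S2

Run of A on the first 5 characters of w = p q p p p:
  step 0: S0  (start)
  step 1: S3  (read p: S0→S3)
  step 2: S2  (read q: S3→S2)
  step 3: S2  (read p: S2→S2)
  step 4: S2  (read p: S2→S2)
  step 5: S2  (read p: S2→S2)

After reading 5 characters, A is in state S2.
(This kind of state-tracing is the core of the pumping-lemma construction: with 5 states, pigeonhole forces a repeat within the first 5 steps.)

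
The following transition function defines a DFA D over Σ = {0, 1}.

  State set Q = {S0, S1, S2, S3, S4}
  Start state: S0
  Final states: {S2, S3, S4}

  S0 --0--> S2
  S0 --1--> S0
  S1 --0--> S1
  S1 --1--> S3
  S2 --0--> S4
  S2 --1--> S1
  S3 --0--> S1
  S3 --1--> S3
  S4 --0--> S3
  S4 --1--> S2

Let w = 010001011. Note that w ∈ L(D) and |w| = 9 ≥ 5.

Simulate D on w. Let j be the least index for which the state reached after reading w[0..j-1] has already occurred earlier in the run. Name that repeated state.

Run of D on w = 0 1 0 0 0 1 0 1 1:
  step 0: S0  (start)
  step 1: S2  (read 0: S0→S2)
  step 2: S1  (read 1: S2→S1)
  step 3: S1  (read 0: S1→S1)   ← first repeat (S1 seen earlier)
  step 4: S1  (read 0: S1→S1)
  step 5: S1  (read 0: S1→S1)
  step 6: S3  (read 1: S1→S3)
  step 7: S1  (read 0: S3→S1)
  step 8: S3  (read 1: S1→S3)
  step 9: S3  (read 1: S3→S3)

The earliest repeat is at step j = 3: D is in S1, which it already visited at step i = 2.

S1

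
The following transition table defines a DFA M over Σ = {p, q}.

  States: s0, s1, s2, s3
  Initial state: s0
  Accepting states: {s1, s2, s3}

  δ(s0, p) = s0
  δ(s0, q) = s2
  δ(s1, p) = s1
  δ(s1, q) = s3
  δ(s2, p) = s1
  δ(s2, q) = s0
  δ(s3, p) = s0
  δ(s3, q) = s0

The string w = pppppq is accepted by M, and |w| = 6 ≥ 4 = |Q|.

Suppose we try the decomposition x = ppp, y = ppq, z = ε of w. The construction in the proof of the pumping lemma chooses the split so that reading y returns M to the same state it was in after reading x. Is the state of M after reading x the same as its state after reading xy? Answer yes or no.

Run of M on the first 6 characters of w = p p p p p q:
  step 0: s0  (start)
  step 1: s0  (read p: s0→s0)
  step 2: s0  (read p: s0→s0)
  step 3: s0  (read p: s0→s0)
  step 4: s0  (read p: s0→s0)
  step 5: s0  (read p: s0→s0)
  step 6: s2  (read q: s0→s2)

After x (step 3): s0. After xy (step 6): s2.
They differ (s0 ≠ s2), so y is not a cycle from the state after x; this split is not the one the pumping-lemma construction produces, and pumping y need not keep the string in L(M).

no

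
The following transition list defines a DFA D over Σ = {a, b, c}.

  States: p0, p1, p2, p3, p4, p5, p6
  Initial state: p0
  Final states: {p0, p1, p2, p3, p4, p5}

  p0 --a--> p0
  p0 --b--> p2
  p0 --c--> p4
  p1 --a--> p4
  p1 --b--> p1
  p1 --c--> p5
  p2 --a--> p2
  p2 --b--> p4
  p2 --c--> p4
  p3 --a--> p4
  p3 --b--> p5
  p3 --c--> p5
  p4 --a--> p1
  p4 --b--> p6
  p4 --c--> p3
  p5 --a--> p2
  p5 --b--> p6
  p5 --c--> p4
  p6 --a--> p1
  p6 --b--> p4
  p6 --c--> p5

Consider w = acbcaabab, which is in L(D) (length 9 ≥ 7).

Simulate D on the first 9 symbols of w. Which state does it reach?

Run of D on the first 9 characters of w = a c b c a a b a b:
  step 0: p0  (start)
  step 1: p0  (read a: p0→p0)
  step 2: p4  (read c: p0→p4)
  step 3: p6  (read b: p4→p6)
  step 4: p5  (read c: p6→p5)
  step 5: p2  (read a: p5→p2)
  step 6: p2  (read a: p2→p2)
  step 7: p4  (read b: p2→p4)
  step 8: p1  (read a: p4→p1)
  step 9: p1  (read b: p1→p1)

After reading 9 characters, D is in state p1.

p1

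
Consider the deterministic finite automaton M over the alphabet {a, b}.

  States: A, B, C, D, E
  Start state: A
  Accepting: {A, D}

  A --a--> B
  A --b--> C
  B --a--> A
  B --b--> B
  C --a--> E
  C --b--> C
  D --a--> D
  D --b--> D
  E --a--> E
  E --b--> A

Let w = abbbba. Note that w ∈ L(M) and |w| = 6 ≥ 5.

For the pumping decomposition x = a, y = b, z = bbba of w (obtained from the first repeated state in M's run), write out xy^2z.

xy^2z = a·b·b·bbba = abbbbba.
Reading y = b takes M from B back to B, so after x·y·y the machine is still in B, and z then leads to the accepting state A. Hence abbbbba ∈ L(M).

abbbbba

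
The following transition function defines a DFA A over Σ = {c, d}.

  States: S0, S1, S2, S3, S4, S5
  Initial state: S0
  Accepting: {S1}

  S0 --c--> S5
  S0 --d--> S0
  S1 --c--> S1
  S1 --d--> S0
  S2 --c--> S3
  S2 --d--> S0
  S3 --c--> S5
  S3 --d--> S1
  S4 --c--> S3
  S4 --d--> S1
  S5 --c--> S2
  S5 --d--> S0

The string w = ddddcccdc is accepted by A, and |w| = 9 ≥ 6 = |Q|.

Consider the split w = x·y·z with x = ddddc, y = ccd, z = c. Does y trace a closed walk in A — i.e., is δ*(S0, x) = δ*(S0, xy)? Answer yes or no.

no

State sequence: S0 -d-> S0 -d-> S0 -d-> S0 -d-> S0 -c-> S5 -c-> S2 -c-> S3 -d-> S1

After x (step 5): S5. After xy (step 8): S1.
They differ (S5 ≠ S1), so y is not a cycle from the state after x; this split is not the one the pumping-lemma construction produces, and pumping y need not keep the string in L(A).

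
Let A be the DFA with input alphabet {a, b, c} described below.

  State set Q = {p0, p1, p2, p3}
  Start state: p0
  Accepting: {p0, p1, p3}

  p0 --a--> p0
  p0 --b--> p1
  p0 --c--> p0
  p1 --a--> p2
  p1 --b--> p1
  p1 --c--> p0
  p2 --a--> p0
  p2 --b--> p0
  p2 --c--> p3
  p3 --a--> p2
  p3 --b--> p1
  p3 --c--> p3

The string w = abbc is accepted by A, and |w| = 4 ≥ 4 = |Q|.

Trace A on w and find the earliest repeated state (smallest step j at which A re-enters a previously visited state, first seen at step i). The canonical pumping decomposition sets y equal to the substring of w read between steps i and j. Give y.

a

State sequence: p0 -a-> p0 -b-> p1 -b-> p1 -c-> p0
First repeat at step 1: p0 was already visited.

So i = 0, j = 1, giving x = w[0:0] = ε, y = w[0:1] = a, z = w[1:4] = bbc.
Check: |xy| = 1 ≤ 4 and |y| = 1 ≥ 1. Reading y takes A from p0 back to p0, so every xyⁱz is accepted.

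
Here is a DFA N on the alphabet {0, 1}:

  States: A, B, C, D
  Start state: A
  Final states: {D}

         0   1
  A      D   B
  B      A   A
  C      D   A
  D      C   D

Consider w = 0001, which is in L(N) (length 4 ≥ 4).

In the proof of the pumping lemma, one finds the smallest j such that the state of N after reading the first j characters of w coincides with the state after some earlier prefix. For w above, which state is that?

D

Run of N on w = 0 0 0 1:
  step 0: A  (start)
  step 1: D  (read 0: A→D)
  step 2: C  (read 0: D→C)
  step 3: D  (read 0: C→D)   ← first repeat (D seen earlier)
  step 4: D  (read 1: D→D)

The earliest repeat is at step j = 3: N is in D, which it already visited at step i = 1.
With |Q| = 4, pigeonhole forces a state repeat no later than step 4; the substring read between the first and second visits to that state can be pumped.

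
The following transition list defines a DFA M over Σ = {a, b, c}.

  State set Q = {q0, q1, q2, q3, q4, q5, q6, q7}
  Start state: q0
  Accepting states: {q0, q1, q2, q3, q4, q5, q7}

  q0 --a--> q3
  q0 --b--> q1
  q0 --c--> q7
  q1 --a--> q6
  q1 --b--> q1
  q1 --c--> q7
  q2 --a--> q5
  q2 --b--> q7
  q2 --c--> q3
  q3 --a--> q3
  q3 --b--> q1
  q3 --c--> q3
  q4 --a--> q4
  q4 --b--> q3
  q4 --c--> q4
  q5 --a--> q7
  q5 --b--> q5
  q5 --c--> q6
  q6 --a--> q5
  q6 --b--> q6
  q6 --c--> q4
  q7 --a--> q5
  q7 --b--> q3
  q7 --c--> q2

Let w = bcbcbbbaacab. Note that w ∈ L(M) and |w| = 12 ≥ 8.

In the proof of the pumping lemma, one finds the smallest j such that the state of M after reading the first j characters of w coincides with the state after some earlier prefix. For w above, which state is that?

q3

State sequence: q0 -b-> q1 -c-> q7 -b-> q3 -c-> q3 -b-> q1 -b-> q1 -b-> q1 -a-> q6 -a-> q5 -c-> q6 -a-> q5 -b-> q5
First repeat at step 4: q3 was already visited.

The earliest repeat is at step j = 4: M is in q3, which it already visited at step i = 3.
With |Q| = 8, pigeonhole forces a state repeat no later than step 8; the substring read between the first and second visits to that state can be pumped.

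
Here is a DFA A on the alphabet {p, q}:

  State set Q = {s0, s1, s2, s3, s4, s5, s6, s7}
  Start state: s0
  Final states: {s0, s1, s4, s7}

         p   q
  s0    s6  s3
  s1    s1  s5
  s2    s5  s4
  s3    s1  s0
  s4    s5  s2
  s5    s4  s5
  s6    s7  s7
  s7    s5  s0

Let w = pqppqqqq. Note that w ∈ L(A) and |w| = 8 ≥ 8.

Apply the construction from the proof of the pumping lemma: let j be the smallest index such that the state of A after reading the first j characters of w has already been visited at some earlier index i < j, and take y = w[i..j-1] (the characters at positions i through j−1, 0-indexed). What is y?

qq

Run of A on w = p q p p q q q q:
  step 0: s0  (start)
  step 1: s6  (read p: s0→s6)
  step 2: s7  (read q: s6→s7)
  step 3: s5  (read p: s7→s5)
  step 4: s4  (read p: s5→s4)
  step 5: s2  (read q: s4→s2)
  step 6: s4  (read q: s2→s4)   ← first repeat (s4 seen earlier)
  step 7: s2  (read q: s4→s2)
  step 8: s4  (read q: s2→s4)

So i = 4, j = 6, giving x = w[0:4] = pqpp, y = w[4:6] = qq, z = w[6:8] = qq.
Check: |xy| = 6 ≤ 8 and |y| = 2 ≥ 1. Reading y takes A from s4 back to s4, so every xyⁱz is accepted.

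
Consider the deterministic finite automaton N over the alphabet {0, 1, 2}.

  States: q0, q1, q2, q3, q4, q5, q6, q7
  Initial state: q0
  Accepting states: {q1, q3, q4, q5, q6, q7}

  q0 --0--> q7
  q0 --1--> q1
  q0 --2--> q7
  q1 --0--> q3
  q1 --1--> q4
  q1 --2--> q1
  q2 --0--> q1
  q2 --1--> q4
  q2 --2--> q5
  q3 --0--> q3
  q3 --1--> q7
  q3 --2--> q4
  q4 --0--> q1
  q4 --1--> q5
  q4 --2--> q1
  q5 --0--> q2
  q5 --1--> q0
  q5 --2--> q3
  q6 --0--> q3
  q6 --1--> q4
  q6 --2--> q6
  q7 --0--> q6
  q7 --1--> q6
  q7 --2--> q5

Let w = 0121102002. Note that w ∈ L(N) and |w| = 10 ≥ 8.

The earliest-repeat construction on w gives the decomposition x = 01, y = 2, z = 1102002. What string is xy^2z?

01221102002

xy^2z = 01·2·2·1102002 = 01221102002.
Reading y = 2 takes N from q6 back to q6, so after x·y·y the machine is still in q6, and z then leads to the accepting state q1. Hence 01221102002 ∈ L(N).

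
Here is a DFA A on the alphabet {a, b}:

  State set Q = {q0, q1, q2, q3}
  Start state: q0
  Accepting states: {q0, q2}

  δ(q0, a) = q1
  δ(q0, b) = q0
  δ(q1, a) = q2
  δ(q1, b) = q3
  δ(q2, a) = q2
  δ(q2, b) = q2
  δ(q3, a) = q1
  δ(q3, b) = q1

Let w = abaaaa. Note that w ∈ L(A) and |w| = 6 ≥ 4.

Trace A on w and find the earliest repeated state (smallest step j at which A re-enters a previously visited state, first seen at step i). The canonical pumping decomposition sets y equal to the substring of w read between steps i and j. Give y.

Run of A on w = a b a a a a:
  step 0: q0  (start)
  step 1: q1  (read a: q0→q1)
  step 2: q3  (read b: q1→q3)
  step 3: q1  (read a: q3→q1)   ← first repeat (q1 seen earlier)
  step 4: q2  (read a: q1→q2)
  step 5: q2  (read a: q2→q2)
  step 6: q2  (read a: q2→q2)

So i = 1, j = 3, giving x = w[0:1] = a, y = w[1:3] = ba, z = w[3:6] = aaa.
Check: |xy| = 3 ≤ 4 and |y| = 2 ≥ 1. Reading y takes A from q1 back to q1, so every xyⁱz is accepted.

ba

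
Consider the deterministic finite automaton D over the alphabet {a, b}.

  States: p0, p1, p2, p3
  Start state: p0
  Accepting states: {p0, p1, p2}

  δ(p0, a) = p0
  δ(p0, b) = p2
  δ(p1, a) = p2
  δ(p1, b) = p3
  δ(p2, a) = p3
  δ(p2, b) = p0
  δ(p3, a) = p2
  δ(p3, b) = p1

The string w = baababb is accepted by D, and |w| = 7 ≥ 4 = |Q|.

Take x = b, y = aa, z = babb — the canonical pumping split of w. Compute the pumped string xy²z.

xy^2z = b·aa·aa·babb = baaaababb.
Reading y = aa takes D from p2 back to p2, so after x·y·y the machine is still in p2, and z then leads to the accepting state p0. Hence baaaababb ∈ L(D).

baaaababb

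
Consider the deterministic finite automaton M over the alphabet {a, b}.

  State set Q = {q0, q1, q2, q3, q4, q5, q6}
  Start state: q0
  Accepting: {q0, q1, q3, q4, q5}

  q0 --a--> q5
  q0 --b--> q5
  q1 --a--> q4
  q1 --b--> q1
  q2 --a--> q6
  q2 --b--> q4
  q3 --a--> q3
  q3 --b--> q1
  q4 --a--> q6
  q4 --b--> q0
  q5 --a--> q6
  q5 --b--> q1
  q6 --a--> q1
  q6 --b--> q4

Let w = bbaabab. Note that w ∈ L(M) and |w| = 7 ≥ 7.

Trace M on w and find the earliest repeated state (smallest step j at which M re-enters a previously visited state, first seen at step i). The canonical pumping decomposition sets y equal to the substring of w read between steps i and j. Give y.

State sequence: q0 -b-> q5 -b-> q1 -a-> q4 -a-> q6 -b-> q4 -a-> q6 -b-> q4
First repeat at step 5: q4 was already visited.

So i = 3, j = 5, giving x = w[0:3] = bba, y = w[3:5] = ab, z = w[5:7] = ab.
Check: |xy| = 5 ≤ 7 and |y| = 2 ≥ 1. Reading y takes M from q4 back to q4, so every xyⁱz is accepted.
With |Q| = 7, pigeonhole forces a state repeat no later than step 7; the substring read between the first and second visits to that state can be pumped.

ab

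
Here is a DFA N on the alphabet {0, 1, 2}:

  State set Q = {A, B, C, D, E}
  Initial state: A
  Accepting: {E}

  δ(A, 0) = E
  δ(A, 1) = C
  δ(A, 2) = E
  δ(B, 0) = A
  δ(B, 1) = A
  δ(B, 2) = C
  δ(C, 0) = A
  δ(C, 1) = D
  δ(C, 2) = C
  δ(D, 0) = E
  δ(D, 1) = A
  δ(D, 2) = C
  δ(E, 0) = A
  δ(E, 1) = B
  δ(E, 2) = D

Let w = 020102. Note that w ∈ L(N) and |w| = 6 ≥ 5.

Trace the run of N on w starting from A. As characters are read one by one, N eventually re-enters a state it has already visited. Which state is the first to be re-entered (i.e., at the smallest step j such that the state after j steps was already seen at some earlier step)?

E

Run of N on w = 0 2 0 1 0 2:
  step 0: A  (start)
  step 1: E  (read 0: A→E)
  step 2: D  (read 2: E→D)
  step 3: E  (read 0: D→E)   ← first repeat (E seen earlier)
  step 4: B  (read 1: E→B)
  step 5: A  (read 0: B→A)
  step 6: E  (read 2: A→E)

The earliest repeat is at step j = 3: N is in E, which it already visited at step i = 1.
The DFA has 5 states, so the proof of the pumping lemma guarantees a repeated state among the first 5+1 visited; the segment between the two visits is the pumpable y.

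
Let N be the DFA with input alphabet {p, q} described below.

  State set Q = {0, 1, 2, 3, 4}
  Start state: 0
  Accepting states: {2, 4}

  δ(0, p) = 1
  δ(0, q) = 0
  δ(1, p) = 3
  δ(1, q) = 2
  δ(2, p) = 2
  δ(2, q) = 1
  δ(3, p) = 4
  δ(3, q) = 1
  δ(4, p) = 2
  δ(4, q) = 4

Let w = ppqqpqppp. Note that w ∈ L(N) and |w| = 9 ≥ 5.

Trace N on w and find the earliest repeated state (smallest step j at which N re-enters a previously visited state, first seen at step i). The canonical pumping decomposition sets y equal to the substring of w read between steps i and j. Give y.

State sequence: 0 -p-> 1 -p-> 3 -q-> 1 -q-> 2 -p-> 2 -q-> 1 -p-> 3 -p-> 4 -p-> 2
First repeat at step 3: 1 was already visited.

So i = 1, j = 3, giving x = w[0:1] = p, y = w[1:3] = pq, z = w[3:9] = qpqppp.
Check: |xy| = 3 ≤ 5 and |y| = 2 ≥ 1. Reading y takes N from 1 back to 1, so every xyⁱz is accepted.
Since N has 5 states, any run of length ≥ 5 visits 5+1 states, so by pigeonhole some state repeats within the first 5 steps — that repeat gives the pumpable loop.

pq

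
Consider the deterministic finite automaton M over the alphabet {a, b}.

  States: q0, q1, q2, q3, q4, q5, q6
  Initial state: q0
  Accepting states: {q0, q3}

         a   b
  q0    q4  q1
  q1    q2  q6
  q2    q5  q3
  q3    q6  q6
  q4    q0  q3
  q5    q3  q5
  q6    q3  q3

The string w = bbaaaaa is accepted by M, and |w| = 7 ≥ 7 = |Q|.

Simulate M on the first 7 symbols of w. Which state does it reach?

State sequence: q0 -b-> q1 -b-> q6 -a-> q3 -a-> q6 -a-> q3 -a-> q6 -a-> q3

After reading 7 characters, M is in state q3.
(This kind of state-tracing is the core of the pumping-lemma construction: with 7 states, pigeonhole forces a repeat within the first 7 steps.)

q3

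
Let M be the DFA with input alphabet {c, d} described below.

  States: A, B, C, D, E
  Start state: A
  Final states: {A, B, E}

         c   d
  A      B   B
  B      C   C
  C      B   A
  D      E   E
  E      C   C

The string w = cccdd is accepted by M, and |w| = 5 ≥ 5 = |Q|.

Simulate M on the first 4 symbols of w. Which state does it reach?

State sequence: A -c-> B -c-> C -c-> B -d-> C

After reading 4 characters, M is in state C.
(This kind of state-tracing is the core of the pumping-lemma construction: with 5 states, pigeonhole forces a repeat within the first 5 steps.)

C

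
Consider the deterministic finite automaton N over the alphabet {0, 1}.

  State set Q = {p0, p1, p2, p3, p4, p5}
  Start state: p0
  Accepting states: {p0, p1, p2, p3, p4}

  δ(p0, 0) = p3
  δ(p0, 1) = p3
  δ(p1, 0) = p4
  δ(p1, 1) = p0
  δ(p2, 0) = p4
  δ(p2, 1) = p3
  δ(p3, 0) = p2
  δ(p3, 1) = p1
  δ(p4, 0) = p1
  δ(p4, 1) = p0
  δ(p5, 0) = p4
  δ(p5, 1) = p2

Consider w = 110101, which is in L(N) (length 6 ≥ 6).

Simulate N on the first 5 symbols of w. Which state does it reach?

p3

Run of N on the first 5 characters of w = 1 1 0 1 0:
  step 0: p0  (start)
  step 1: p3  (read 1: p0→p3)
  step 2: p1  (read 1: p3→p1)
  step 3: p4  (read 0: p1→p4)
  step 4: p0  (read 1: p4→p0)
  step 5: p3  (read 0: p0→p3)

After reading 5 characters, N is in state p3.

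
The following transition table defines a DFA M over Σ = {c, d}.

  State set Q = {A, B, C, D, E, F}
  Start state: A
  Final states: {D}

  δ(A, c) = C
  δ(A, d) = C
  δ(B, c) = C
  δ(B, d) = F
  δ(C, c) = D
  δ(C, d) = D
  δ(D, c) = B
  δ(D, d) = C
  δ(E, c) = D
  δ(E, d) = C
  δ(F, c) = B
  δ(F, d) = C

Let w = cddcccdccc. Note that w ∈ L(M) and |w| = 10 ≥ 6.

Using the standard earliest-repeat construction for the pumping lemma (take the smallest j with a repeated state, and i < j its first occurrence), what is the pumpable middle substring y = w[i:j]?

dd

State sequence: A -c-> C -d-> D -d-> C -c-> D -c-> B -c-> C -d-> D -c-> B -c-> C -c-> D
First repeat at step 3: C was already visited.

So i = 1, j = 3, giving x = w[0:1] = c, y = w[1:3] = dd, z = w[3:10] = cccdccc.
Check: |xy| = 3 ≤ 6 and |y| = 2 ≥ 1. Reading y takes M from C back to C, so every xyⁱz is accepted.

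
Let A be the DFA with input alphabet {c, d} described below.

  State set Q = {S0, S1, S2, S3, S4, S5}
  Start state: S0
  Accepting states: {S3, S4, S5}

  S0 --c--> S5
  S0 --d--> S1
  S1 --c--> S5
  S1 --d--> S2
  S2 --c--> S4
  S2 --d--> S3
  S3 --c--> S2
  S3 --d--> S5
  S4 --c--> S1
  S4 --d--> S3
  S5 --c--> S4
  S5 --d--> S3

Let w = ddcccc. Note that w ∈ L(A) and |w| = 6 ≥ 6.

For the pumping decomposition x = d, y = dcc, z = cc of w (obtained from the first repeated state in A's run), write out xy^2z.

xy^2z = d·dcc·dcc·cc = ddccdcccc.
Reading y = dcc takes A from S1 back to S1, so after x·y·y the machine is still in S1, and z then leads to the accepting state S4. Hence ddccdcccc ∈ L(A).

ddccdcccc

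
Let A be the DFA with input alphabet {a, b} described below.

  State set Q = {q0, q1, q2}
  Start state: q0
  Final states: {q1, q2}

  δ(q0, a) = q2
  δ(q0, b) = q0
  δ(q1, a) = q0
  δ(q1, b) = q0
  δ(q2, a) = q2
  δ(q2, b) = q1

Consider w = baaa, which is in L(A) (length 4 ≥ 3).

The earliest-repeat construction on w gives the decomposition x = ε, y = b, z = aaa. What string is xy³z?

bbbaaa

xy^3z = ε·b·b·b·aaa = bbbaaa.
Reading y = b takes A from q0 back to q0, so after x·y·y·y the machine is still in q0, and z then leads to the accepting state q2. Hence bbbaaa ∈ L(A).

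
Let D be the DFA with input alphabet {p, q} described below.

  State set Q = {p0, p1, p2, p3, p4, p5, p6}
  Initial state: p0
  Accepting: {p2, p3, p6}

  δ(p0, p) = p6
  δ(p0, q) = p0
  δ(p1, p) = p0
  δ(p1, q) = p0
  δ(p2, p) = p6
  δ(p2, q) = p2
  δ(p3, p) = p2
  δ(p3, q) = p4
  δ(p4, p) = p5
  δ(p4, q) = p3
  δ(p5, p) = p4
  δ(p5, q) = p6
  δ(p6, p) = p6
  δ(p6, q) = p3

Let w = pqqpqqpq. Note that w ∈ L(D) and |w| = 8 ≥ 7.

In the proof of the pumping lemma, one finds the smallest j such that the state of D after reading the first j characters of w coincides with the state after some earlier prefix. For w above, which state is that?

p6

State sequence: p0 -p-> p6 -q-> p3 -q-> p4 -p-> p5 -q-> p6 -q-> p3 -p-> p2 -q-> p2
First repeat at step 5: p6 was already visited.

The earliest repeat is at step j = 5: D is in p6, which it already visited at step i = 1.
Pumping length from the standard proof: p = 7 (the number of states). The repeated state found above gives |xy| = j ≤ 7 and |y| = j − i ≥ 1.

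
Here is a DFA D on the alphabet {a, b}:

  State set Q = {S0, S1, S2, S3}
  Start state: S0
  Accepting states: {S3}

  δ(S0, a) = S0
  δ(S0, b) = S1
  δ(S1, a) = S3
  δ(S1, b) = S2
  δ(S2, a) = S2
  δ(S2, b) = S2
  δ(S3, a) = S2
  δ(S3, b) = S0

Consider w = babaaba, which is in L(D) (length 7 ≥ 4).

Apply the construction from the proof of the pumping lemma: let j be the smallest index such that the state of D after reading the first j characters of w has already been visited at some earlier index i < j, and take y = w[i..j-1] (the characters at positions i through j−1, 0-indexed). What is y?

bab

State sequence: S0 -b-> S1 -a-> S3 -b-> S0 -a-> S0 -a-> S0 -b-> S1 -a-> S3
First repeat at step 3: S0 was already visited.

So i = 0, j = 3, giving x = w[0:0] = ε, y = w[0:3] = bab, z = w[3:7] = aaba.
Check: |xy| = 3 ≤ 4 and |y| = 3 ≥ 1. Reading y takes D from S0 back to S0, so every xyⁱz is accepted.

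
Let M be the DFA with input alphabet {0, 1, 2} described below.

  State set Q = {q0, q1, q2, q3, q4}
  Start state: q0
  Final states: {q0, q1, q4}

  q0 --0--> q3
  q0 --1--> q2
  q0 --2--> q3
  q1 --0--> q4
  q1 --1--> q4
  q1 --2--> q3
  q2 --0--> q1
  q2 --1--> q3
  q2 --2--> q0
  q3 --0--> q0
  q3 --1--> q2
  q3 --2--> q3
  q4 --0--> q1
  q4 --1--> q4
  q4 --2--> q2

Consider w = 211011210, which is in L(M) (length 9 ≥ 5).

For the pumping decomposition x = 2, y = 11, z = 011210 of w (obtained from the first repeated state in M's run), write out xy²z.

xy^2z = 2·11·11·011210 = 21111011210.
Reading y = 11 takes M from q3 back to q3, so after x·y·y the machine is still in q3, and z then leads to the accepting state q1. Hence 21111011210 ∈ L(M).

21111011210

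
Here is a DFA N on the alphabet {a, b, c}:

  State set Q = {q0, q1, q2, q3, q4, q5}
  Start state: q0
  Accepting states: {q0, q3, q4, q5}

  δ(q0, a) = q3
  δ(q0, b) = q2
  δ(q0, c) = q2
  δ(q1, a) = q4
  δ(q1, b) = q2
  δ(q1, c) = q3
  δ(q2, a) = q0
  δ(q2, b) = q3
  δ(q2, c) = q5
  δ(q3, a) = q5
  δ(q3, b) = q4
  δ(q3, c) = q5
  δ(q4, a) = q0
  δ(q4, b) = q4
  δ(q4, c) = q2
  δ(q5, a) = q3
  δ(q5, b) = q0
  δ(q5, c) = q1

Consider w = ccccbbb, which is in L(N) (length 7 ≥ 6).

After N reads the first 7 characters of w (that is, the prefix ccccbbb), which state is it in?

State sequence: q0 -c-> q2 -c-> q5 -c-> q1 -c-> q3 -b-> q4 -b-> q4 -b-> q4

After reading 7 characters, N is in state q4.

q4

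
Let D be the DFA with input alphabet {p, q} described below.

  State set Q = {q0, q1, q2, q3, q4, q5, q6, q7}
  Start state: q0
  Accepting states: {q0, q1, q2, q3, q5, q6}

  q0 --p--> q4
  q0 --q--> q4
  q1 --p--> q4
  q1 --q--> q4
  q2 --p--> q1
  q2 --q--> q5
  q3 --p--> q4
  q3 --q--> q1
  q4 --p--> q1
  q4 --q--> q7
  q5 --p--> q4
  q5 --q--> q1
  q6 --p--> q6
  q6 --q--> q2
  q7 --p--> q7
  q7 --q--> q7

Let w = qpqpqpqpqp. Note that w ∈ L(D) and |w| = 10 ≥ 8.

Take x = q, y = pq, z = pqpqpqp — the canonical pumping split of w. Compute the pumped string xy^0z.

qpqpqpqp

xy⁰z = xz = q·pqpqpqp = qpqpqpqp.
Reading y = pq takes D from q4 back to q4, so after x the machine is still in q4, and z then leads to the accepting state q1. Hence qpqpqpqp ∈ L(D).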